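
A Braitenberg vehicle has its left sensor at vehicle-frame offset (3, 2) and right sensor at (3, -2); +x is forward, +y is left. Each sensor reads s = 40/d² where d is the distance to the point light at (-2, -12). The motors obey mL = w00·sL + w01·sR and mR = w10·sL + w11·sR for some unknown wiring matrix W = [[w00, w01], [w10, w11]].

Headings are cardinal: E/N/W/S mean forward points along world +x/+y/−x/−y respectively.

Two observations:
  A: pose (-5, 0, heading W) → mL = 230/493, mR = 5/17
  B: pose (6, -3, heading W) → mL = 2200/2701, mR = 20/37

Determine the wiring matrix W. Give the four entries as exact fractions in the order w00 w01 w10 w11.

1 1 1 0

obs A: pose=(-5,0,W) → sL=5/17, sR=5/29, mL=230/493, mR=5/17
obs B: pose=(6,-3,W) → sL=20/37, sR=20/73, mL=2200/2701, mR=20/37
sensor matrix S = [[5/17, 5/29], [20/37, 20/73]]; det S = -16800/1331593
solve [mL_A; mL_B] = S·[w00; w01] and [mR_A; mR_B] = S·[w10; w11]:
  w00 = 1, w01 = 1, w10 = 1, w11 = 0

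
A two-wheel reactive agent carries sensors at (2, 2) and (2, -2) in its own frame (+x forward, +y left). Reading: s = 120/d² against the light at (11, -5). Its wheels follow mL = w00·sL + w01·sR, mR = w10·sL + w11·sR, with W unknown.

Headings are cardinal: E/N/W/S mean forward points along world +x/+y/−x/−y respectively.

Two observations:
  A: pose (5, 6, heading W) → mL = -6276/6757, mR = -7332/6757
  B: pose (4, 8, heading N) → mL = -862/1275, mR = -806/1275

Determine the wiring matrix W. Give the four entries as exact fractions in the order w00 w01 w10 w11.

-1/2 -1 -1 -1/2

obs A: pose=(5,6,W) → sL=24/29, sR=120/233, mL=-6276/6757, mR=-7332/6757
obs B: pose=(4,8,N) → sL=20/51, sR=12/25, mL=-862/1275, mR=-806/1275
sensor matrix S = [[24/29, 120/233], [20/51, 12/25]]; det S = 560768/2871725
solve [mL_A; mL_B] = S·[w00; w01] and [mR_A; mR_B] = S·[w10; w11]:
  w00 = -1/2, w01 = -1, w10 = -1, w11 = -1/2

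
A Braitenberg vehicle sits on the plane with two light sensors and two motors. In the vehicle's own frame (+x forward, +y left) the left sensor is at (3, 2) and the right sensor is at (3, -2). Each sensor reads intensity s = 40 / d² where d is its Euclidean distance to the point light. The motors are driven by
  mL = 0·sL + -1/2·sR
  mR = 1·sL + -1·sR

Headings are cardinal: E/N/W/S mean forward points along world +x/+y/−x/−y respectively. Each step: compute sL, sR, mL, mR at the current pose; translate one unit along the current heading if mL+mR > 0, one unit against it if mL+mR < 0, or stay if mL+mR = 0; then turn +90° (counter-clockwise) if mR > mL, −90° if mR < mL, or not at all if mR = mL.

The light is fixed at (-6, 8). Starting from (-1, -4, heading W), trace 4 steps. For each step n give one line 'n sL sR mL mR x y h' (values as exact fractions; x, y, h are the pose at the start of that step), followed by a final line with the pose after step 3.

n=0: pose=(-1,-4,W); sL=1/5, sR=5/13; mL=-5/26, mR=-12/65; mL+mR=-49/130 → advance -1; mR−mL=1/130 → turn +1·90°
n=1: pose=(0,-4,S); sL=40/289, sR=40/241; mL=-20/241, mR=-1920/69649; mL+mR=-7700/69649 → advance -1; mR−mL=3860/69649 → turn +1·90°
n=2: pose=(0,-3,E); sL=20/81, sR=4/25; mL=-2/25, mR=176/2025; mL+mR=14/2025 → advance +1; mR−mL=338/2025 → turn +1·90°
n=3: pose=(1,-3,N); sL=40/89, sR=8/29; mL=-4/29, mR=448/2581; mL+mR=92/2581 → advance +1; mR−mL=804/2581 → turn +1·90°

0 1/5 5/13 -5/26 -12/65 -1 -4 W
1 40/289 40/241 -20/241 -1920/69649 0 -4 S
2 20/81 4/25 -2/25 176/2025 0 -3 E
3 40/89 8/29 -4/29 448/2581 1 -3 N
final 1 -2 W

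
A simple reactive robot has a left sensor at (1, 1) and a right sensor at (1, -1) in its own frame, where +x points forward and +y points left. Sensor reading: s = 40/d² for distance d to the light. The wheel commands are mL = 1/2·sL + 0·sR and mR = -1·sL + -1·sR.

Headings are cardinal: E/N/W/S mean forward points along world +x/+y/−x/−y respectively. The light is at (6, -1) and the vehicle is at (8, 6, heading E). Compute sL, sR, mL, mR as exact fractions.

left sensor world pos  = (9, 7); dL² = 73
right sensor world pos = (9, 5); dR² = 45
sL = 40/73 = 40/73
sR = 40/45 = 8/9
mL = 1/2·sL + 0·sR = 20/73
mR = -1·sL + -1·sR = -944/657

40/73 8/9 20/73 -944/657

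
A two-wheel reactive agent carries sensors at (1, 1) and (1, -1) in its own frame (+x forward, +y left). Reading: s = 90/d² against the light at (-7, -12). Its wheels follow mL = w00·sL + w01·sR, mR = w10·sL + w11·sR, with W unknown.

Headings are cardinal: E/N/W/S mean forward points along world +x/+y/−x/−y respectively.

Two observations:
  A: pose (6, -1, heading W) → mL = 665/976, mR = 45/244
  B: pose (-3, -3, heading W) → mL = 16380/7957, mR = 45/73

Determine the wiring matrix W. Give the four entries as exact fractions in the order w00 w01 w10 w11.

obs A: pose=(6,-1,W) → sL=45/122, sR=5/16, mL=665/976, mR=45/244
obs B: pose=(-3,-3,W) → sL=90/73, sR=90/109, mL=16380/7957, mR=45/73
sensor matrix S = [[45/122, 5/16], [90/73, 90/109]]; det S = -313425/3883016
solve [mL_A; mL_B] = S·[w00; w01] and [mR_A; mR_B] = S·[w10; w11]:
  w00 = 1, w01 = 1, w10 = 1/2, w11 = 0

1 1 1/2 0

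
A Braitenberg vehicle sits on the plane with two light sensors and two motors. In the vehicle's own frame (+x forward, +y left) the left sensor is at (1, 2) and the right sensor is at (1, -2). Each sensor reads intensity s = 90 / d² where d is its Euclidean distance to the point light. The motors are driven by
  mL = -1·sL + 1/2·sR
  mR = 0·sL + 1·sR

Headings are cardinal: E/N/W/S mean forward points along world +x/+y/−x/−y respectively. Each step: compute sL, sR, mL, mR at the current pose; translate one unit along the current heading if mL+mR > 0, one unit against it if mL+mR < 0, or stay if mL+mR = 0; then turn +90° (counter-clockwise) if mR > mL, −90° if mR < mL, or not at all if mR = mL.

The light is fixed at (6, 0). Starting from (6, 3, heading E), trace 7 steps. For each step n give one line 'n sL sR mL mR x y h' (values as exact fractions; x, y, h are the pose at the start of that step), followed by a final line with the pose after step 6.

0 45/13 45 495/26 45 6 3 E
1 90/17 18/5 -297/85 18/5 7 3 N
2 45/2 5/2 -85/4 5/2 7 4 W
3 18/5 10 7/5 10 8 4 S
4 45/17 9 63/34 9 8 3 E
5 90/17 90/41 -2925/697 90/41 9 3 N
6 45/2 9/2 -81/4 9/2 9 2 W
final 10 2 S

n=0: pose=(6,3,E); sL=45/13, sR=45; mL=495/26, mR=45; mL+mR=1665/26 → advance +1; mR−mL=675/26 → turn +1·90°
n=1: pose=(7,3,N); sL=90/17, sR=18/5; mL=-297/85, mR=18/5; mL+mR=9/85 → advance +1; mR−mL=603/85 → turn +1·90°
n=2: pose=(7,4,W); sL=45/2, sR=5/2; mL=-85/4, mR=5/2; mL+mR=-75/4 → advance -1; mR−mL=95/4 → turn +1·90°
n=3: pose=(8,4,S); sL=18/5, sR=10; mL=7/5, mR=10; mL+mR=57/5 → advance +1; mR−mL=43/5 → turn +1·90°
n=4: pose=(8,3,E); sL=45/17, sR=9; mL=63/34, mR=9; mL+mR=369/34 → advance +1; mR−mL=243/34 → turn +1·90°
n=5: pose=(9,3,N); sL=90/17, sR=90/41; mL=-2925/697, mR=90/41; mL+mR=-1395/697 → advance -1; mR−mL=4455/697 → turn +1·90°
n=6: pose=(9,2,W); sL=45/2, sR=9/2; mL=-81/4, mR=9/2; mL+mR=-63/4 → advance -1; mR−mL=99/4 → turn +1·90°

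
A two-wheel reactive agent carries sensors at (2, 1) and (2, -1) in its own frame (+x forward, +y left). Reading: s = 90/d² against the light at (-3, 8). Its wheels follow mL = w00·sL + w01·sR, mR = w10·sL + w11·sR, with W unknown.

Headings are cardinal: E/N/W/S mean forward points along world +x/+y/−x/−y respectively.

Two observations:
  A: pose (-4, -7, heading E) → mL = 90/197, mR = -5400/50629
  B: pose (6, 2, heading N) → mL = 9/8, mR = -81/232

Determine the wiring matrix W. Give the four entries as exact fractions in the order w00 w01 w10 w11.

obs A: pose=(-4,-7,E) → sL=90/197, sR=90/257, mL=90/197, mR=-5400/50629
obs B: pose=(6,2,N) → sL=9/8, sR=45/58, mL=9/8, mR=-81/232
sensor matrix S = [[90/197, 90/257], [9/8, 45/58]]; det S = -232065/5872964
solve [mL_A; mL_B] = S·[w00; w01] and [mR_A; mR_B] = S·[w10; w11]:
  w00 = 1, w01 = 0, w10 = -1, w11 = 1

1 0 -1 1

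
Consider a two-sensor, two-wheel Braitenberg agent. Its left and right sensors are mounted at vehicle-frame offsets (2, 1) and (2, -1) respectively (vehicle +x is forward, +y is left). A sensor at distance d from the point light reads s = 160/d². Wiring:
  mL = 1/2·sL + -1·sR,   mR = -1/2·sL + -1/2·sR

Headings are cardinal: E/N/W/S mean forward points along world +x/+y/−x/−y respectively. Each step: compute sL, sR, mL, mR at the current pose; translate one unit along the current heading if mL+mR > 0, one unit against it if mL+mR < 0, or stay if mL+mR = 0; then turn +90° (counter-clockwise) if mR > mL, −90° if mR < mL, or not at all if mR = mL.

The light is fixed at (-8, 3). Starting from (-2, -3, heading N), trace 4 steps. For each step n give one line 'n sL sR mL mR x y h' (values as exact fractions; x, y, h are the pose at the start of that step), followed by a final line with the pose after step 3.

0 160/41 32/13 -272/533 -1696/533 -2 -3 N
1 8/5 5/4 -9/20 -57/40 -2 -4 E
2 160/117 160/97 -10960/11349 -17120/11349 -3 -4 S
3 80/29 80/17 -1640/493 -1840/493 -3 -3 W
final -2 -3 N

n=0: pose=(-2,-3,N); sL=160/41, sR=32/13; mL=-272/533, mR=-1696/533; mL+mR=-48/13 → advance -1; mR−mL=-1424/533 → turn -1·90°
n=1: pose=(-2,-4,E); sL=8/5, sR=5/4; mL=-9/20, mR=-57/40; mL+mR=-15/8 → advance -1; mR−mL=-39/40 → turn -1·90°
n=2: pose=(-3,-4,S); sL=160/117, sR=160/97; mL=-10960/11349, mR=-17120/11349; mL+mR=-240/97 → advance -1; mR−mL=-6160/11349 → turn -1·90°
n=3: pose=(-3,-3,W); sL=80/29, sR=80/17; mL=-1640/493, mR=-1840/493; mL+mR=-120/17 → advance -1; mR−mL=-200/493 → turn -1·90°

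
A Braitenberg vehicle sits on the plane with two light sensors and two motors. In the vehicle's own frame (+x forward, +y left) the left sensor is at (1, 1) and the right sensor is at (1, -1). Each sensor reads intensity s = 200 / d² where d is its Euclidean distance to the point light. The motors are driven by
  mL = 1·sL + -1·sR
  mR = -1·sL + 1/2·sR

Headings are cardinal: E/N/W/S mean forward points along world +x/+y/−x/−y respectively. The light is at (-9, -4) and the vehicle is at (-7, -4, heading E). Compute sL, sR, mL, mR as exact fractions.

left sensor world pos  = (-6, -3); dL² = 10
right sensor world pos = (-6, -5); dR² = 10
sL = 200/10 = 20
sR = 200/10 = 20
mL = 1·sL + -1·sR = 0
mR = -1·sL + 1/2·sR = -10

20 20 0 -10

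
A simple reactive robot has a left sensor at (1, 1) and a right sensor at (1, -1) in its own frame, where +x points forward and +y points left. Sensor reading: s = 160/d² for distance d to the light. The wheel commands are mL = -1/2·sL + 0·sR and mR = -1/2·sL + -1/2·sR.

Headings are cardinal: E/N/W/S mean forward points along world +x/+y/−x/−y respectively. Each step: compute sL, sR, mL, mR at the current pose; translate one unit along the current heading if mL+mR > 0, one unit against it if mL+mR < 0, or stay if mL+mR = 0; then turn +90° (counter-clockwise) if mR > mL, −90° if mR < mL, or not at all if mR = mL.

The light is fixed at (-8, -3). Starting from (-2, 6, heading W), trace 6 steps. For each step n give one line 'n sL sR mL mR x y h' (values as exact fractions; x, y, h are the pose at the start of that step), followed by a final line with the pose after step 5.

0 160/89 32/25 -80/89 -3424/2225 -2 6 W
1 20/17 40/41 -10/17 -750/697 -1 6 N
2 32/29 160/113 -16/29 -4128/3277 -1 5 E
3 80/49 80/37 -40/49 -3440/1813 -2 5 S
4 160/89 32/25 -80/89 -3424/2225 -2 6 W
5 20/17 40/41 -10/17 -750/697 -1 6 N
final -1 5 E

n=0: pose=(-2,6,W); sL=160/89, sR=32/25; mL=-80/89, mR=-3424/2225; mL+mR=-5424/2225 → advance -1; mR−mL=-16/25 → turn -1·90°
n=1: pose=(-1,6,N); sL=20/17, sR=40/41; mL=-10/17, mR=-750/697; mL+mR=-1160/697 → advance -1; mR−mL=-20/41 → turn -1·90°
n=2: pose=(-1,5,E); sL=32/29, sR=160/113; mL=-16/29, mR=-4128/3277; mL+mR=-5936/3277 → advance -1; mR−mL=-80/113 → turn -1·90°
n=3: pose=(-2,5,S); sL=80/49, sR=80/37; mL=-40/49, mR=-3440/1813; mL+mR=-4920/1813 → advance -1; mR−mL=-40/37 → turn -1·90°
n=4: pose=(-2,6,W); sL=160/89, sR=32/25; mL=-80/89, mR=-3424/2225; mL+mR=-5424/2225 → advance -1; mR−mL=-16/25 → turn -1·90°
n=5: pose=(-1,6,N); sL=20/17, sR=40/41; mL=-10/17, mR=-750/697; mL+mR=-1160/697 → advance -1; mR−mL=-20/41 → turn -1·90°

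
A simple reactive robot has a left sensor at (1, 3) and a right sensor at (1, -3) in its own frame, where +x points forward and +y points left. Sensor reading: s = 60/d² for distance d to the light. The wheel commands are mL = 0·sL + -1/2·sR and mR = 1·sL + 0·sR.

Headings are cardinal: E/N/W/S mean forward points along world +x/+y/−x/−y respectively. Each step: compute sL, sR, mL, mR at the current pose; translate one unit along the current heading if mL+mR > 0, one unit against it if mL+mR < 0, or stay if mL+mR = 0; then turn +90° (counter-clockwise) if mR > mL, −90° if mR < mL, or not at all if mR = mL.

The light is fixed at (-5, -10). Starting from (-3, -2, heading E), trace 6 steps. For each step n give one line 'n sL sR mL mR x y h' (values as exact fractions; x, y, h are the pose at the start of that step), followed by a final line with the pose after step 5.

n=0: pose=(-3,-2,E); sL=6/13, sR=30/17; mL=-15/17, mR=6/13; mL+mR=-93/221 → advance -1; mR−mL=297/221 → turn +1·90°
n=1: pose=(-4,-2,N); sL=12/17, sR=60/97; mL=-30/97, mR=12/17; mL+mR=654/1649 → advance +1; mR−mL=1674/1649 → turn +1·90°
n=2: pose=(-4,-1,W); sL=5/3, sR=5/12; mL=-5/24, mR=5/3; mL+mR=35/24 → advance +1; mR−mL=15/8 → turn +1·90°
n=3: pose=(-5,-1,S); sL=60/73, sR=60/73; mL=-30/73, mR=60/73; mL+mR=30/73 → advance +1; mR−mL=90/73 → turn +1·90°
n=4: pose=(-5,-2,E); sL=30/61, sR=30/13; mL=-15/13, mR=30/61; mL+mR=-525/793 → advance -1; mR−mL=1305/793 → turn +1·90°
n=5: pose=(-6,-2,N); sL=60/97, sR=12/17; mL=-6/17, mR=60/97; mL+mR=438/1649 → advance +1; mR−mL=1602/1649 → turn +1·90°

0 6/13 30/17 -15/17 6/13 -3 -2 E
1 12/17 60/97 -30/97 12/17 -4 -2 N
2 5/3 5/12 -5/24 5/3 -4 -1 W
3 60/73 60/73 -30/73 60/73 -5 -1 S
4 30/61 30/13 -15/13 30/61 -5 -2 E
5 60/97 12/17 -6/17 60/97 -6 -2 N
final -6 -1 W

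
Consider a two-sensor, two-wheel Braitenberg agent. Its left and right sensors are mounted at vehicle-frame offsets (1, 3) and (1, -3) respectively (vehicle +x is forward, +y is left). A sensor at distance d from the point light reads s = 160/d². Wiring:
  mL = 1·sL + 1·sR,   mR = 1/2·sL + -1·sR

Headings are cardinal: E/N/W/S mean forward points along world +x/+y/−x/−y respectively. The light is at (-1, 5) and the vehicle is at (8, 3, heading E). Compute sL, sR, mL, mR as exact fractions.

left sensor world pos  = (9, 6); dL² = 101
right sensor world pos = (9, 0); dR² = 125
sL = 160/101 = 160/101
sR = 160/125 = 32/25
mL = 1·sL + 1·sR = 7232/2525
mR = 1/2·sL + -1·sR = -1232/2525

160/101 32/25 7232/2525 -1232/2525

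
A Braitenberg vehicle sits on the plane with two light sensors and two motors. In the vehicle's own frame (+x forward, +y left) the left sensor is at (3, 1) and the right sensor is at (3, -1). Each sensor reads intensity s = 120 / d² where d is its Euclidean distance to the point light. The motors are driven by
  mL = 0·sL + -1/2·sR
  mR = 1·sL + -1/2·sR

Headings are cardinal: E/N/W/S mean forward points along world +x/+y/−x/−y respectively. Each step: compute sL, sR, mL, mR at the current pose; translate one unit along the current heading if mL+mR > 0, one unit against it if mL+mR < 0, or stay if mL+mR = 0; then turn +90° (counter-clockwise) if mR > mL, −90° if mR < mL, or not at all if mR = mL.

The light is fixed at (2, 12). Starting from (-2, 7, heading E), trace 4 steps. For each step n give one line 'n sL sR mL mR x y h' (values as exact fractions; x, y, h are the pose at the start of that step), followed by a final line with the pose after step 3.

n=0: pose=(-2,7,E); sL=120/17, sR=120/37; mL=-60/37, mR=3420/629; mL+mR=2400/629 → advance +1; mR−mL=120/17 → turn +1·90°
n=1: pose=(-1,7,N); sL=6, sR=15; mL=-15/2, mR=-3/2; mL+mR=-9 → advance -1; mR−mL=6 → turn +1·90°
n=2: pose=(-1,6,W); sL=24/17, sR=120/61; mL=-60/61, mR=444/1037; mL+mR=-576/1037 → advance -1; mR−mL=24/17 → turn +1·90°
n=3: pose=(0,6,S); sL=60/41, sR=4/3; mL=-2/3, mR=98/123; mL+mR=16/123 → advance +1; mR−mL=60/41 → turn +1·90°

0 120/17 120/37 -60/37 3420/629 -2 7 E
1 6 15 -15/2 -3/2 -1 7 N
2 24/17 120/61 -60/61 444/1037 -1 6 W
3 60/41 4/3 -2/3 98/123 0 6 S
final 0 5 E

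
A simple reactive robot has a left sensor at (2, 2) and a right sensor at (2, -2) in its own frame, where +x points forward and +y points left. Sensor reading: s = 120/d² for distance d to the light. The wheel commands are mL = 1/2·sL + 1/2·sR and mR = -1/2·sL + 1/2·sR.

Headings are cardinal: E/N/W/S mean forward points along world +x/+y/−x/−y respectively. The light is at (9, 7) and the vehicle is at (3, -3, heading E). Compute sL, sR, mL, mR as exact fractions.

left sensor world pos  = (5, -1); dL² = 80
right sensor world pos = (5, -5); dR² = 160
sL = 120/80 = 3/2
sR = 120/160 = 3/4
mL = 1/2·sL + 1/2·sR = 9/8
mR = -1/2·sL + 1/2·sR = -3/8

3/2 3/4 9/8 -3/8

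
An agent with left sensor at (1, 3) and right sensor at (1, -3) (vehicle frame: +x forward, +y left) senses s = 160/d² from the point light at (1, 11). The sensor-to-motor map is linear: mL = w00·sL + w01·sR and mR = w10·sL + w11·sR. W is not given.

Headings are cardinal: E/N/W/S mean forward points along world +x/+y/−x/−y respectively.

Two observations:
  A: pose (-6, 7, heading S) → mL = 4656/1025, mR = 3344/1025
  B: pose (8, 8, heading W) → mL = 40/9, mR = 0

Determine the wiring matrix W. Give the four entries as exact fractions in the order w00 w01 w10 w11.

1 1/2 1 -1/2

obs A: pose=(-6,7,S) → sL=160/41, sR=32/25, mL=4656/1025, mR=3344/1025
obs B: pose=(8,8,W) → sL=20/9, sR=40/9, mL=40/9, mR=0
sensor matrix S = [[160/41, 32/25], [20/9, 40/9]]; det S = 26752/1845
solve [mL_A; mL_B] = S·[w00; w01] and [mR_A; mR_B] = S·[w10; w11]:
  w00 = 1, w01 = 1/2, w10 = 1, w11 = -1/2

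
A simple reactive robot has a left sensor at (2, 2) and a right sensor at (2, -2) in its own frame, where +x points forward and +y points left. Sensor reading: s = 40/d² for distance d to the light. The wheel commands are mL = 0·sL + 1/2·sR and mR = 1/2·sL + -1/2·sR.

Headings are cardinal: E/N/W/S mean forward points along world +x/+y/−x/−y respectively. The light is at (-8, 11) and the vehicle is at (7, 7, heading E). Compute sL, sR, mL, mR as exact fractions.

40/293 8/65 4/65 128/19045

left sensor world pos  = (9, 9); dL² = 293
right sensor world pos = (9, 5); dR² = 325
sL = 40/293 = 40/293
sR = 40/325 = 8/65
mL = 0·sL + 1/2·sR = 4/65
mR = 1/2·sL + -1/2·sR = 128/19045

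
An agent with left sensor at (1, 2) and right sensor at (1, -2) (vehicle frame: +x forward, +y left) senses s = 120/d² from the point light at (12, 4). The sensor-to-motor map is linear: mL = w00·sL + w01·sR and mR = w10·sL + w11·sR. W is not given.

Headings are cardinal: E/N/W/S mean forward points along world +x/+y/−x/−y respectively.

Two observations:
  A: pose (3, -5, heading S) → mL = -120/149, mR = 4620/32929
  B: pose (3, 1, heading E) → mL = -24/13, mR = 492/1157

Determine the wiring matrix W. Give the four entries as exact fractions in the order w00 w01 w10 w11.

obs A: pose=(3,-5,S) → sL=120/149, sR=120/221, mL=-120/149, mR=4620/32929
obs B: pose=(3,1,E) → sL=24/13, sR=120/89, mL=-24/13, mR=492/1157
sensor matrix S = [[120/149, 120/221], [24/13, 120/89]]; det S = 3179520/38098853
solve [mL_A; mL_B] = S·[w00; w01] and [mR_A; mR_B] = S·[w10; w11]:
  w00 = -1, w01 = 0, w10 = -1/2, w11 = 1

-1 0 -1/2 1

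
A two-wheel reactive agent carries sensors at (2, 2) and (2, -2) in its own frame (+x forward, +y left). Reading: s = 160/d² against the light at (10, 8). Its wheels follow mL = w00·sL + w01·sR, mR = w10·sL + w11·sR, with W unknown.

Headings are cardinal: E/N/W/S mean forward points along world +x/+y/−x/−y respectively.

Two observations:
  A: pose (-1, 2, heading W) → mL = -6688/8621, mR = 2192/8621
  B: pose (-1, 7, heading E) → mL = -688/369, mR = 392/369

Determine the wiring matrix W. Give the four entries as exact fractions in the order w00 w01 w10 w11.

obs A: pose=(-1,2,W) → sL=160/233, sR=32/37, mL=-6688/8621, mR=2192/8621
obs B: pose=(-1,7,E) → sL=80/41, sR=16/9, mL=-688/369, mR=392/369
sensor matrix S = [[160/233, 32/37], [80/41, 16/9]]; det S = -1484800/3181149
solve [mL_A; mL_B] = S·[w00; w01] and [mR_A; mR_B] = S·[w10; w11]:
  w00 = -1/2, w01 = -1/2, w10 = 1, w11 = -1/2

-1/2 -1/2 1 -1/2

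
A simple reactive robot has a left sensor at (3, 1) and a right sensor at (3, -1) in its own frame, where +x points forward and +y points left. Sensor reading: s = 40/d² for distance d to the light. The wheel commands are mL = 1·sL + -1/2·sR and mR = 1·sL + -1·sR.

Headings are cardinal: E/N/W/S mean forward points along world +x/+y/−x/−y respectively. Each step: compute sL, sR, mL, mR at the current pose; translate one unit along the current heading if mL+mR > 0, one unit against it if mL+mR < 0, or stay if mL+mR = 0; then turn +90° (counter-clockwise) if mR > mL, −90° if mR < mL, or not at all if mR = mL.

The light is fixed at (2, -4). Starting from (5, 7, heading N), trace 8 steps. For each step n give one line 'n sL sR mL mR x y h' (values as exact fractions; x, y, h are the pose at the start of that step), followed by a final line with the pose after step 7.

n=0: pose=(5,7,N); sL=1/5, sR=10/53; mL=28/265, mR=3/265; mL+mR=31/265 → advance +1; mR−mL=-5/53 → turn -1·90°
n=1: pose=(5,8,E); sL=8/41, sR=40/157; mL=436/6437, mR=-384/6437; mL+mR=52/6437 → advance +1; mR−mL=-20/157 → turn -1·90°
n=2: pose=(6,8,S); sL=20/53, sR=4/9; mL=74/477, mR=-32/477; mL+mR=14/159 → advance +1; mR−mL=-2/9 → turn -1·90°
n=3: pose=(6,7,W); sL=40/101, sR=8/29; mL=756/2929, mR=352/2929; mL+mR=1108/2929 → advance +1; mR−mL=-4/29 → turn -1·90°
n=4: pose=(5,7,N); sL=1/5, sR=10/53; mL=28/265, mR=3/265; mL+mR=31/265 → advance +1; mR−mL=-5/53 → turn -1·90°
n=5: pose=(5,8,E); sL=8/41, sR=40/157; mL=436/6437, mR=-384/6437; mL+mR=52/6437 → advance +1; mR−mL=-20/157 → turn -1·90°
n=6: pose=(6,8,S); sL=20/53, sR=4/9; mL=74/477, mR=-32/477; mL+mR=14/159 → advance +1; mR−mL=-2/9 → turn -1·90°
n=7: pose=(6,7,W); sL=40/101, sR=8/29; mL=756/2929, mR=352/2929; mL+mR=1108/2929 → advance +1; mR−mL=-4/29 → turn -1·90°

0 1/5 10/53 28/265 3/265 5 7 N
1 8/41 40/157 436/6437 -384/6437 5 8 E
2 20/53 4/9 74/477 -32/477 6 8 S
3 40/101 8/29 756/2929 352/2929 6 7 W
4 1/5 10/53 28/265 3/265 5 7 N
5 8/41 40/157 436/6437 -384/6437 5 8 E
6 20/53 4/9 74/477 -32/477 6 8 S
7 40/101 8/29 756/2929 352/2929 6 7 W
final 5 7 N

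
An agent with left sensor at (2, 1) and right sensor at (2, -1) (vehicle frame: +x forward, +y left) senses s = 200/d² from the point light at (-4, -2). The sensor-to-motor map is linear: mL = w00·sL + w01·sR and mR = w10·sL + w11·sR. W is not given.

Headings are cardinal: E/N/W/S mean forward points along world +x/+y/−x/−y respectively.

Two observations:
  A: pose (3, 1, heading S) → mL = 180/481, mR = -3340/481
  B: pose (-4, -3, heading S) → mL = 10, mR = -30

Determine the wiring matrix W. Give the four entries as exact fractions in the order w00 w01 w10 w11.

1 -1/2 -1/2 -1

obs A: pose=(3,1,S) → sL=40/13, sR=200/37, mL=180/481, mR=-3340/481
obs B: pose=(-4,-3,S) → sL=20, sR=20, mL=10, mR=-30
sensor matrix S = [[40/13, 200/37], [20, 20]]; det S = -22400/481
solve [mL_A; mL_B] = S·[w00; w01] and [mR_A; mR_B] = S·[w10; w11]:
  w00 = 1, w01 = -1/2, w10 = -1/2, w11 = -1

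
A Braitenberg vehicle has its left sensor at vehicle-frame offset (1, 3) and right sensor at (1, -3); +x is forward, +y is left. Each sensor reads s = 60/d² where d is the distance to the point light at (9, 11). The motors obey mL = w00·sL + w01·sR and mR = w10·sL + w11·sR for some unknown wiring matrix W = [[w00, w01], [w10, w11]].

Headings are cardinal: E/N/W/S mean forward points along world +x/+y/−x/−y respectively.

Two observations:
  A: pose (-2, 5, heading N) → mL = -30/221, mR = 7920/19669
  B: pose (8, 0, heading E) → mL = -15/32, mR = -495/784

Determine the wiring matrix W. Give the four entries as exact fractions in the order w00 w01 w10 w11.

obs A: pose=(-2,5,N) → sL=60/221, sR=60/89, mL=-30/221, mR=7920/19669
obs B: pose=(8,0,E) → sL=15/16, sR=15/49, mL=-15/32, mR=-495/784
sensor matrix S = [[60/221, 60/89], [15/16, 15/49]]; det S = -2116125/3855124
solve [mL_A; mL_B] = S·[w00; w01] and [mR_A; mR_B] = S·[w10; w11]:
  w00 = -1/2, w01 = 0, w10 = -1, w11 = 1

-1/2 0 -1 1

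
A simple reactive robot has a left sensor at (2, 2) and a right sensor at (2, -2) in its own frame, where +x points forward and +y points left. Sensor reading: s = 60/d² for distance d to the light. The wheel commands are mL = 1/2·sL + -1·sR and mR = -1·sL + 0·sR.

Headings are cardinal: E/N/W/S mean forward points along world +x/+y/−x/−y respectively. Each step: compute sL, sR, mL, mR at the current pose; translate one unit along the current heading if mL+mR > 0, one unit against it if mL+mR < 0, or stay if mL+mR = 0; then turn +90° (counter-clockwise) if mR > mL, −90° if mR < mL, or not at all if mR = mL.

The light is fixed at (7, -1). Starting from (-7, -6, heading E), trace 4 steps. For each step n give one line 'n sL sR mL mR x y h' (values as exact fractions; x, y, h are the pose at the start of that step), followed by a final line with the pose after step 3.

0 20/51 60/193 -1130/9843 -20/51 -7 -6 E
1 30/109 30/169 -735/18421 -30/109 -8 -6 S
2 12/65 60/293 -2142/19045 -12/65 -8 -5 W
3 3/13 15/37 -279/962 -3/13 -7 -5 N
final -7 -6 W

n=0: pose=(-7,-6,E); sL=20/51, sR=60/193; mL=-1130/9843, mR=-20/51; mL+mR=-4990/9843 → advance -1; mR−mL=-910/3281 → turn -1·90°
n=1: pose=(-8,-6,S); sL=30/109, sR=30/169; mL=-735/18421, mR=-30/109; mL+mR=-5805/18421 → advance -1; mR−mL=-4335/18421 → turn -1·90°
n=2: pose=(-8,-5,W); sL=12/65, sR=60/293; mL=-2142/19045, mR=-12/65; mL+mR=-5658/19045 → advance -1; mR−mL=-1374/19045 → turn -1·90°
n=3: pose=(-7,-5,N); sL=3/13, sR=15/37; mL=-279/962, mR=-3/13; mL+mR=-501/962 → advance -1; mR−mL=57/962 → turn +1·90°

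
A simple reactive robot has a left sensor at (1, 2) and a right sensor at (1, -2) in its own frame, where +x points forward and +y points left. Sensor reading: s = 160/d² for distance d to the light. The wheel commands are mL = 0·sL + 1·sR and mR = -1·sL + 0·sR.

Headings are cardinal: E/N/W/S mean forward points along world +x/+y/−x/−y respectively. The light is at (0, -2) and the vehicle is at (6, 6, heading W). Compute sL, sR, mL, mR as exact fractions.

160/61 32/25 32/25 -160/61

left sensor world pos  = (5, 4); dL² = 61
right sensor world pos = (5, 8); dR² = 125
sL = 160/61 = 160/61
sR = 160/125 = 32/25
mL = 0·sL + 1·sR = 32/25
mR = -1·sL + 0·sR = -160/61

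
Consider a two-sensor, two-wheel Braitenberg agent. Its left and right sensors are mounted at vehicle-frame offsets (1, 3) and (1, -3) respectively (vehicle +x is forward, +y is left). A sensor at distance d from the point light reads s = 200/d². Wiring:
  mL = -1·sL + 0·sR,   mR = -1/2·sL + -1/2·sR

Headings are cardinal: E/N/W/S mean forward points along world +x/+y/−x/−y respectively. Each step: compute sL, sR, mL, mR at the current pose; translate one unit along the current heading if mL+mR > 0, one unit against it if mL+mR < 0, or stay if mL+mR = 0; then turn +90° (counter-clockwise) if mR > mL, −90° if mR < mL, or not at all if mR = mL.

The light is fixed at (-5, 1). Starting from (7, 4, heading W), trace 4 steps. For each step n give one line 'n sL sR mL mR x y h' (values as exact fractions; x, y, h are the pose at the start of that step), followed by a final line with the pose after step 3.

n=0: pose=(7,4,W); sL=200/121, sR=200/157; mL=-200/121, mR=-27800/18997; mL+mR=-59200/18997 → advance -1; mR−mL=3600/18997 → turn +1·90°
n=1: pose=(8,4,S); sL=10/13, sR=25/13; mL=-10/13, mR=-35/26; mL+mR=-55/26 → advance -1; mR−mL=-15/26 → turn -1·90°
n=2: pose=(8,5,W); sL=40/29, sR=200/193; mL=-40/29, mR=-6760/5597; mL+mR=-14480/5597 → advance -1; mR−mL=960/5597 → turn +1·90°
n=3: pose=(9,5,S); sL=100/149, sR=20/13; mL=-100/149, mR=-2140/1937; mL+mR=-3440/1937 → advance -1; mR−mL=-840/1937 → turn -1·90°

0 200/121 200/157 -200/121 -27800/18997 7 4 W
1 10/13 25/13 -10/13 -35/26 8 4 S
2 40/29 200/193 -40/29 -6760/5597 8 5 W
3 100/149 20/13 -100/149 -2140/1937 9 5 S
final 9 6 W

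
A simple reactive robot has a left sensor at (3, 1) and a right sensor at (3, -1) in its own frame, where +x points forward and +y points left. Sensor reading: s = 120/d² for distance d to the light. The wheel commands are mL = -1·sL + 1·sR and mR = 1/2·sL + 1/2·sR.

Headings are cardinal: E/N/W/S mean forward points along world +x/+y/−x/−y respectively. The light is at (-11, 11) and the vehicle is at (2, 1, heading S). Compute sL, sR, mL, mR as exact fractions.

left sensor world pos  = (3, -2); dL² = 365
right sensor world pos = (1, -2); dR² = 313
sL = 120/365 = 24/73
sR = 120/313 = 120/313
mL = -1·sL + 1·sR = 1248/22849
mR = 1/2·sL + 1/2·sR = 8136/22849

24/73 120/313 1248/22849 8136/22849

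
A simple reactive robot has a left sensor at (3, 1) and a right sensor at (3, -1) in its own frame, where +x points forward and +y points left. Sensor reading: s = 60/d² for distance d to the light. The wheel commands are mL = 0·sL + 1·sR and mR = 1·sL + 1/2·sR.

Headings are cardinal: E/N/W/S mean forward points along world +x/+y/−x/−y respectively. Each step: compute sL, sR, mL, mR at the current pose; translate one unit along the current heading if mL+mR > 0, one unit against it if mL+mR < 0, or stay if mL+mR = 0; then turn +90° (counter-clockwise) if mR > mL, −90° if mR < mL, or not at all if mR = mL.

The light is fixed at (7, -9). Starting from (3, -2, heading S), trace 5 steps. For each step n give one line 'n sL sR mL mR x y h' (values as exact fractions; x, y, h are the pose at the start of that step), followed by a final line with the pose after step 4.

0 12/5 60/41 60/41 642/205 3 -2 S
1 6/5 30/13 30/13 153/65 3 -3 E
2 60/97 12/17 12/17 1602/1649 4 -3 N
3 5/6 3/5 3/5 17/15 4 -2 W
4 12/5 60/41 60/41 642/205 3 -2 S
final 3 -3 E

n=0: pose=(3,-2,S); sL=12/5, sR=60/41; mL=60/41, mR=642/205; mL+mR=942/205 → advance +1; mR−mL=342/205 → turn +1·90°
n=1: pose=(3,-3,E); sL=6/5, sR=30/13; mL=30/13, mR=153/65; mL+mR=303/65 → advance +1; mR−mL=3/65 → turn +1·90°
n=2: pose=(4,-3,N); sL=60/97, sR=12/17; mL=12/17, mR=1602/1649; mL+mR=2766/1649 → advance +1; mR−mL=438/1649 → turn +1·90°
n=3: pose=(4,-2,W); sL=5/6, sR=3/5; mL=3/5, mR=17/15; mL+mR=26/15 → advance +1; mR−mL=8/15 → turn +1·90°
n=4: pose=(3,-2,S); sL=12/5, sR=60/41; mL=60/41, mR=642/205; mL+mR=942/205 → advance +1; mR−mL=342/205 → turn +1·90°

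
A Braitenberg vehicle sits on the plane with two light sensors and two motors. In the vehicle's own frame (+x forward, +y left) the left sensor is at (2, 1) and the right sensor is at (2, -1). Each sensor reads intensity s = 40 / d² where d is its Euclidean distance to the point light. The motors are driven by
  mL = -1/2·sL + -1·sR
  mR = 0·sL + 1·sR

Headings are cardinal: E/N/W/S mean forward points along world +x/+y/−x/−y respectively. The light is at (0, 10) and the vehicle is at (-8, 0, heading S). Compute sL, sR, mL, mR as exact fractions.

40/193 8/45 -2444/8685 8/45

left sensor world pos  = (-7, -2); dL² = 193
right sensor world pos = (-9, -2); dR² = 225
sL = 40/193 = 40/193
sR = 40/225 = 8/45
mL = -1/2·sL + -1·sR = -2444/8685
mR = 0·sL + 1·sR = 8/45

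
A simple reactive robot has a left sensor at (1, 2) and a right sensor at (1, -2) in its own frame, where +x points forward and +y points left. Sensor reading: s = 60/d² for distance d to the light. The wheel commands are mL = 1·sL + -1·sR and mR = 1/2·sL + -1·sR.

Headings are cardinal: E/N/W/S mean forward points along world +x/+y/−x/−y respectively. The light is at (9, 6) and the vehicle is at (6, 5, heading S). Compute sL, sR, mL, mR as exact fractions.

left sensor world pos  = (8, 4); dL² = 5
right sensor world pos = (4, 4); dR² = 29
sL = 60/5 = 12
sR = 60/29 = 60/29
mL = 1·sL + -1·sR = 288/29
mR = 1/2·sL + -1·sR = 114/29

12 60/29 288/29 114/29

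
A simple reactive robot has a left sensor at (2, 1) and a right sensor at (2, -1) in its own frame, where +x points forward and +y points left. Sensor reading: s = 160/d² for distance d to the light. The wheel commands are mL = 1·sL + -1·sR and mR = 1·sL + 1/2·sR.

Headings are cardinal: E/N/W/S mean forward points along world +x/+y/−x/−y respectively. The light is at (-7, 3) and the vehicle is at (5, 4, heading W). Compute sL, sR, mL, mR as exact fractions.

8/5 20/13 4/65 154/65

left sensor world pos  = (3, 3); dL² = 100
right sensor world pos = (3, 5); dR² = 104
sL = 160/100 = 8/5
sR = 160/104 = 20/13
mL = 1·sL + -1·sR = 4/65
mR = 1·sL + 1/2·sR = 154/65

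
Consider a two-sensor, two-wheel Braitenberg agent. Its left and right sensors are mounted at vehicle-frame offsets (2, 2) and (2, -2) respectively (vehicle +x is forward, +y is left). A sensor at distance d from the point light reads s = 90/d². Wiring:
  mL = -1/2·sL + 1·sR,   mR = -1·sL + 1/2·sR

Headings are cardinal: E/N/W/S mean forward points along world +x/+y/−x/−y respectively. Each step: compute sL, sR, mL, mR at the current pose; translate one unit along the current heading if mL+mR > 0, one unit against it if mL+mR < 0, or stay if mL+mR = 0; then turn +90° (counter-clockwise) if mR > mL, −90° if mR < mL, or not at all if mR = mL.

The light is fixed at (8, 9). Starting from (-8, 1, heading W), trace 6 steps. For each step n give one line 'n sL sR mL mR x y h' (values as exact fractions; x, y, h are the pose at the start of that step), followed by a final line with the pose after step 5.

0 45/212 1/4 61/424 -37/424 -8 1 W
1 90/397 10/29 2665/11513 -625/11513 -9 1 N
2 9/25 5/17 97/850 -181/850 -9 2 E
3 90/337 90/481 8685/162097 -28125/162097 -10 2 S
4 45/232 45/208 45/377 -1035/12064 -10 3 W
5 90/457 18/61 5481/27877 -1377/27877 -11 3 N
final -11 4 E

n=0: pose=(-8,1,W); sL=45/212, sR=1/4; mL=61/424, mR=-37/424; mL+mR=3/53 → advance +1; mR−mL=-49/212 → turn -1·90°
n=1: pose=(-9,1,N); sL=90/397, sR=10/29; mL=2665/11513, mR=-625/11513; mL+mR=2040/11513 → advance +1; mR−mL=-3290/11513 → turn -1·90°
n=2: pose=(-9,2,E); sL=9/25, sR=5/17; mL=97/850, mR=-181/850; mL+mR=-42/425 → advance -1; mR−mL=-139/425 → turn -1·90°
n=3: pose=(-10,2,S); sL=90/337, sR=90/481; mL=8685/162097, mR=-28125/162097; mL+mR=-19440/162097 → advance -1; mR−mL=-36810/162097 → turn -1·90°
n=4: pose=(-10,3,W); sL=45/232, sR=45/208; mL=45/377, mR=-1035/12064; mL+mR=405/12064 → advance +1; mR−mL=-2475/12064 → turn -1·90°
n=5: pose=(-11,3,N); sL=90/457, sR=18/61; mL=5481/27877, mR=-1377/27877; mL+mR=4104/27877 → advance +1; mR−mL=-6858/27877 → turn -1·90°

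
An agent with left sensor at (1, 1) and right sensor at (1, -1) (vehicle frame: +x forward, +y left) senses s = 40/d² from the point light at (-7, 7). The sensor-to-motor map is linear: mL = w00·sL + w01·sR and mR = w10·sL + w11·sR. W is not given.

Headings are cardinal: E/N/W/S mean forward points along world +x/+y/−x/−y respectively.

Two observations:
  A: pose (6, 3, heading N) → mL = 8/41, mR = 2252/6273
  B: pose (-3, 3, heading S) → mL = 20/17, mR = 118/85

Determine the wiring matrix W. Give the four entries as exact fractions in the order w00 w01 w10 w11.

0 1 1 1/2

obs A: pose=(6,3,N) → sL=40/153, sR=8/41, mL=8/41, mR=2252/6273
obs B: pose=(-3,3,S) → sL=4/5, sR=20/17, mL=20/17, mR=118/85
sensor matrix S = [[40/153, 8/41], [4/5, 20/17]]; det S = 80768/533205
solve [mL_A; mL_B] = S·[w00; w01] and [mR_A; mR_B] = S·[w10; w11]:
  w00 = 0, w01 = 1, w10 = 1, w11 = 1/2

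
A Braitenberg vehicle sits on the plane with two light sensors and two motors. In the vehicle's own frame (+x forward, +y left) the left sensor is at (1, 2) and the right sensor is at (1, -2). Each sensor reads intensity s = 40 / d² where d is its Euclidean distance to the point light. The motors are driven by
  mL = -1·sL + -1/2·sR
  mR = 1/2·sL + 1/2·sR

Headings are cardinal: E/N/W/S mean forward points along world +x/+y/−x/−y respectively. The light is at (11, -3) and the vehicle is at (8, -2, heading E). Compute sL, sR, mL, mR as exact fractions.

left sensor world pos  = (9, 0); dL² = 13
right sensor world pos = (9, -4); dR² = 5
sL = 40/13 = 40/13
sR = 40/5 = 8
mL = -1·sL + -1/2·sR = -92/13
mR = 1/2·sL + 1/2·sR = 72/13

40/13 8 -92/13 72/13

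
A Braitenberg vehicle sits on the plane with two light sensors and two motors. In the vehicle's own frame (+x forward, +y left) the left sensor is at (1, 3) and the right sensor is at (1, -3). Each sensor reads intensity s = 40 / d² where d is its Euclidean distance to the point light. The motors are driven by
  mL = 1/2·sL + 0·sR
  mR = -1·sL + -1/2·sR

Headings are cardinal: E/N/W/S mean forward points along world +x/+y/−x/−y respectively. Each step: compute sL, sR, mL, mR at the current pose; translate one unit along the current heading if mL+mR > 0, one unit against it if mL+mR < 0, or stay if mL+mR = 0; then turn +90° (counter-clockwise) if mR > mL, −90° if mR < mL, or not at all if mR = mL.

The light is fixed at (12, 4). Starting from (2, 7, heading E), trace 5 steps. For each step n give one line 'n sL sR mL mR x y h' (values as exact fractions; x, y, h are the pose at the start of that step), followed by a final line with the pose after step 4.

n=0: pose=(2,7,E); sL=40/117, sR=40/81; mL=20/117, mR=-620/1053; mL+mR=-440/1053 → advance -1; mR−mL=-800/1053 → turn -1·90°
n=1: pose=(1,7,S); sL=10/17, sR=1/5; mL=5/17, mR=-117/170; mL+mR=-67/170 → advance -1; mR−mL=-167/170 → turn -1·90°
n=2: pose=(1,8,W); sL=8/29, sR=40/193; mL=4/29, mR=-2124/5597; mL+mR=-1352/5597 → advance -1; mR−mL=-2896/5597 → turn -1·90°
n=3: pose=(2,8,N); sL=20/97, sR=20/37; mL=10/97, mR=-1710/3589; mL+mR=-1340/3589 → advance -1; mR−mL=-2080/3589 → turn -1·90°
n=4: pose=(2,7,E); sL=40/117, sR=40/81; mL=20/117, mR=-620/1053; mL+mR=-440/1053 → advance -1; mR−mL=-800/1053 → turn -1·90°

0 40/117 40/81 20/117 -620/1053 2 7 E
1 10/17 1/5 5/17 -117/170 1 7 S
2 8/29 40/193 4/29 -2124/5597 1 8 W
3 20/97 20/37 10/97 -1710/3589 2 8 N
4 40/117 40/81 20/117 -620/1053 2 7 E
final 1 7 S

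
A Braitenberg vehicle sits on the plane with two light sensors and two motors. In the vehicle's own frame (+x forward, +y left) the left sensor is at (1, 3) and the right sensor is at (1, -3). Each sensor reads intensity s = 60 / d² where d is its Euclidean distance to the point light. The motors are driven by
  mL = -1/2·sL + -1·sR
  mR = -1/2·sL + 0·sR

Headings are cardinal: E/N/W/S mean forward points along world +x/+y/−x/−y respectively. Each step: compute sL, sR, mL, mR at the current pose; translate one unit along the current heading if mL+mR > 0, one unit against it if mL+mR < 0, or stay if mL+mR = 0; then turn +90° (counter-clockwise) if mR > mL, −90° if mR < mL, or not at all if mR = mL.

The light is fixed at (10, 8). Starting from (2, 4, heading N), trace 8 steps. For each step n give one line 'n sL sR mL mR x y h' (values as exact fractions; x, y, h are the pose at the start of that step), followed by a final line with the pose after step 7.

n=0: pose=(2,4,N); sL=6/13, sR=30/17; mL=-441/221, mR=-3/13; mL+mR=-492/221 → advance -1; mR−mL=30/17 → turn +1·90°
n=1: pose=(2,3,W); sL=12/29, sR=12/17; mL=-450/493, mR=-6/29; mL+mR=-552/493 → advance -1; mR−mL=12/17 → turn +1·90°
n=2: pose=(3,3,S); sL=15/13, sR=15/34; mL=-225/221, mR=-15/26; mL+mR=-705/442 → advance -1; mR−mL=15/34 → turn +1·90°
n=3: pose=(3,4,E); sL=60/37, sR=12/17; mL=-954/629, mR=-30/37; mL+mR=-1464/629 → advance -1; mR−mL=12/17 → turn +1·90°
n=4: pose=(2,4,N); sL=6/13, sR=30/17; mL=-441/221, mR=-3/13; mL+mR=-492/221 → advance -1; mR−mL=30/17 → turn +1·90°
n=5: pose=(2,3,W); sL=12/29, sR=12/17; mL=-450/493, mR=-6/29; mL+mR=-552/493 → advance -1; mR−mL=12/17 → turn +1·90°
n=6: pose=(3,3,S); sL=15/13, sR=15/34; mL=-225/221, mR=-15/26; mL+mR=-705/442 → advance -1; mR−mL=15/34 → turn +1·90°
n=7: pose=(3,4,E); sL=60/37, sR=12/17; mL=-954/629, mR=-30/37; mL+mR=-1464/629 → advance -1; mR−mL=12/17 → turn +1·90°

0 6/13 30/17 -441/221 -3/13 2 4 N
1 12/29 12/17 -450/493 -6/29 2 3 W
2 15/13 15/34 -225/221 -15/26 3 3 S
3 60/37 12/17 -954/629 -30/37 3 4 E
4 6/13 30/17 -441/221 -3/13 2 4 N
5 12/29 12/17 -450/493 -6/29 2 3 W
6 15/13 15/34 -225/221 -15/26 3 3 S
7 60/37 12/17 -954/629 -30/37 3 4 E
final 2 4 N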